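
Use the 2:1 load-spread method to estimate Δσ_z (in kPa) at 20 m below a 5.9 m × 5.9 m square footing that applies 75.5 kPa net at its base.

Δσ_z ≈ 3.92 kPa

By the 2:1 method the load spreads at 1 horizontal : 2 vertical, so at depth z the loaded area has grown by z in each plan dimension:
Δσ = qBL/((B+z)(L+z)) = 75.5×5.9×5.9/((5.9+20)(5.9+20)) = 3.9179 kPa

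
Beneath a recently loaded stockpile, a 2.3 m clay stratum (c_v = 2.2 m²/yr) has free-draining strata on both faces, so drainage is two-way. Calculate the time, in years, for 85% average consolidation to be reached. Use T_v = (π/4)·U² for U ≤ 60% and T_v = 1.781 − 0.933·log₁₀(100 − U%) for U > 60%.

Drainage path length: H_d = H/2 = 1.15 m (double drainage).
U > 60%: T_v = 1.781 − 0.933·log₁₀(100 − 85) = 0.68371.
t = T_v·H_d²/c_v = 0.68371×1.15²/2.2 = 0.411 years.

t ≈ 0.411 years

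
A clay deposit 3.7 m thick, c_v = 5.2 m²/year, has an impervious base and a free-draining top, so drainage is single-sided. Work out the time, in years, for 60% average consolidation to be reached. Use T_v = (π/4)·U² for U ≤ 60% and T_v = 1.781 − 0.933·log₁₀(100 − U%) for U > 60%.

Drainage path length: H_d = H = 3.7 m (single drainage).
U ≤ 60%: T_v = (π/4)·U² = (π/4)×0.6² = 0.28274.
t = T_v·H_d²/c_v = 0.28274×3.7²/5.2 = 0.7444 years.

t ≈ 0.744 years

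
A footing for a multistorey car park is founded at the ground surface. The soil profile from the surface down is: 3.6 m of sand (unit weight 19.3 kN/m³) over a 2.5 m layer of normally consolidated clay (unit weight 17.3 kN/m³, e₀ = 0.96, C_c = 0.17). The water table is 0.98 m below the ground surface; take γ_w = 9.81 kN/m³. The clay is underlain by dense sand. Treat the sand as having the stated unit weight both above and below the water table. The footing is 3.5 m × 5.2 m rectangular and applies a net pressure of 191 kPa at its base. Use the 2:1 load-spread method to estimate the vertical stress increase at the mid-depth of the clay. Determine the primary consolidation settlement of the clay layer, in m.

Mid-depth of clay below the ground surface: z = 3.6 + 2.5/2 = 4.85 m.
Total vertical stress at mid-clay: σ_v = 19.3×3.6 + 17.3×1.25 = 91.105 kPa.
Pore pressure: u = 9.81×(4.85 − 0.98) = 37.965 kPa.
Initial effective stress: σ'_0 = σ_v − u = 91.105 − 37.965 = 53.14 kPa.
Stress increase at mid-clay by the 2:1 spreading method:
Δσ = qBL/((B+z)(L+z)) = 191×3.5×5.2/((3.5+4.85)(5.2+4.85)) = 41.424 kPa
Final effective stress: σ'_f = σ'_0 + Δσ = 53.14 + 41.424 = 94.564 kPa.
Normally consolidated clay, so the full stress increment lies on the virgin compression line:
S_c = C_c·H/(1+e₀)·log₁₀(σ'_f/σ'_0) = 0.17×2.5/(1+0.96)×log₁₀(94.564/53.14)
    = 0.21684 × 0.2503 = 0.05428 m

S_c ≈ 0.0543 m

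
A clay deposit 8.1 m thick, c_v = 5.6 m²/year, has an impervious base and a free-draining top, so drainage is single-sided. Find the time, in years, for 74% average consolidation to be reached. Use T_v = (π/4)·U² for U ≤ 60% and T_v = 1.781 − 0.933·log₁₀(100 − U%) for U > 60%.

Drainage path length: H_d = H = 8.1 m (single drainage).
U > 60%: T_v = 1.781 − 0.933·log₁₀(100 − 74) = 0.46083.
t = T_v·H_d²/c_v = 0.46083×8.1²/5.6 = 5.399 years.

t ≈ 5.4 years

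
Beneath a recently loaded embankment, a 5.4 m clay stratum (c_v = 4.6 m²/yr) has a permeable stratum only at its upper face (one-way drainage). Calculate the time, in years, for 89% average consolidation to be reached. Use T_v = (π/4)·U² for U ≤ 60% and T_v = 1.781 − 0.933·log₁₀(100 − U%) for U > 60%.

t ≈ 5.13 years

Drainage path length: H_d = H = 5.4 m (single drainage).
U > 60%: T_v = 1.781 − 0.933·log₁₀(100 − 89) = 0.80938.
t = T_v·H_d²/c_v = 0.80938×5.4²/4.6 = 5.131 years.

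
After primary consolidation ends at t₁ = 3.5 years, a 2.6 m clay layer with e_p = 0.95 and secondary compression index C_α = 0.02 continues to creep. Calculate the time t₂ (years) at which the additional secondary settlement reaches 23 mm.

t₂ ≈ 25.5 years

S_s = C_α·H/(1+e_p)·log₁₀(t₂/t₁) ⇒ log₁₀(t₂/t₁) = S_s·(1+e_p)/(C_α·H).
log₁₀(t₂/t₁) = 0.023 × (1+0.95) / (0.02×2.6) = 0.8625
t₂ = t₁ × 10^0.8625 = 3.5 × 7.286 = 25.5 years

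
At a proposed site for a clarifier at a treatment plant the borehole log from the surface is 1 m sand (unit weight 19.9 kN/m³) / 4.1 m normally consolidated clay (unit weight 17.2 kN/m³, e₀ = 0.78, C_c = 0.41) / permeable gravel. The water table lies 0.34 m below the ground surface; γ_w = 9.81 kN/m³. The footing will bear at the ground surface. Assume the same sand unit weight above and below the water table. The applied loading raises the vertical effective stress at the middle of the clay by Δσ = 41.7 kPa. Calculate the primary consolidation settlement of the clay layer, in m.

Mid-depth of clay below the ground surface: z = 1 + 4.1/2 = 3.05 m.
Total vertical stress at mid-clay: σ_v = 19.9×1 + 17.2×2.05 = 55.16 kPa.
Pore pressure: u = 9.81×(3.05 − 0.34) = 26.585 kPa.
Initial effective stress: σ'_0 = σ_v − u = 55.16 − 26.585 = 28.575 kPa.
Final effective stress: σ'_f = σ'_0 + Δσ = 28.575 + 41.7 = 70.275 kPa.
Normally consolidated clay, so the full stress increment lies on the virgin compression line:
S_c = C_c·H/(1+e₀)·log₁₀(σ'_f/σ'_0) = 0.41×4.1/(1+0.78)×log₁₀(70.275/28.575)
    = 0.94438 × 0.39081 = 0.3691 m

S_c ≈ 0.369 m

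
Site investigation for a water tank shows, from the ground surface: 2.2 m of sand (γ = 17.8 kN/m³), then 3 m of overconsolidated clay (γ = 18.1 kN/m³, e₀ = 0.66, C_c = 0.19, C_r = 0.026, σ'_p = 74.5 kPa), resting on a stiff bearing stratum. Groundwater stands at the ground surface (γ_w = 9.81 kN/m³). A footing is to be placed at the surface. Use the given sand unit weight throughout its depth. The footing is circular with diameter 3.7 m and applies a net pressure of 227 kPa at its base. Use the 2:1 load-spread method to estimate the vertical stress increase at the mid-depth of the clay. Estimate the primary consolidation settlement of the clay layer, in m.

Mid-depth of clay below the ground surface: z = 2.2 + 3/2 = 3.7 m.
Total vertical stress at mid-clay: σ_v = 17.8×2.2 + 18.1×1.5 = 66.31 kPa.
Pore pressure: u = 9.81×(3.7 − 0) = 36.297 kPa.
Initial effective stress: σ'_0 = σ_v − u = 66.31 − 36.297 = 30.013 kPa.
Stress increase at mid-clay by the 2:1 spreading method:
Δσ ≈ qD²/(D+z)² = 227×3.7²/(3.7+3.7)² = 56.75 kPa
Final effective stress: σ'_f = 30.013 + 56.75 = 86.763 kPa.
σ'_f = 86.763 > σ'_p = 74.5 kPa, so the stress path crosses the preconsolidation pressure — recompression up to σ'_p, then virgin compression beyond:
S_c = H/(1+e₀)·[C_r·log₁₀(σ'_p/σ'_0) + C_c·log₁₀(σ'_f/σ'_p)]
    = 3/1.66 × [0.026×log₁₀(74.5/30.013) + 0.19×log₁₀(86.763/74.5)]
    = 1.8072 × [0.010266 + 0.012574] = 0.04128 m

S_c ≈ 0.0413 m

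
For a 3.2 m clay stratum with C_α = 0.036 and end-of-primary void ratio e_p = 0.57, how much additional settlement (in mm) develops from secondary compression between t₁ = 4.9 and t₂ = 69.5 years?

S_s ≈ 84.5 mm

Secondary compression: S_s = C_α·H/(1+e_p)·log₁₀(t₂/t₁)
S_s = 0.036×3.2/(1+0.57)×log₁₀(69.5/4.9)
    = 0.07338 × 1.152 = 0.08451 m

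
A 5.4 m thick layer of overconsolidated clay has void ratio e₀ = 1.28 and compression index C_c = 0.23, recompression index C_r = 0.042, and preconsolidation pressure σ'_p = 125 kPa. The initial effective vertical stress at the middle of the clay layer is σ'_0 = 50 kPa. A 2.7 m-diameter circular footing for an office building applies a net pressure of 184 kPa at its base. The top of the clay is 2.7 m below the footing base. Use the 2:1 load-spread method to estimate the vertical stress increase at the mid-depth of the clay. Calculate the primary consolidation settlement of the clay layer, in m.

Mid-depth of clay below the footing base: z = 2.7 + 5.4/2 = 5.4 m.
Stress increase at mid-clay by the 2:1 spreading method:
Δσ ≈ qD²/(D+z)² = 184×2.7²/(2.7+5.4)² = 20.444 kPa
Final effective stress: σ'_f = 50 + 20.444 = 70.444 kPa.
σ'_f = 70.444 ≤ σ'_p = 125 kPa, so the clay remains overconsolidated and only the recompression index applies:
S_c = C_r·H/(1+e₀)·log₁₀(σ'_f/σ'_0) = 0.042×5.4/2.28×log₁₀(70.444/50)
    = 0.099473 × 0.14887 = 0.01481 m

S_c ≈ 0.0148 m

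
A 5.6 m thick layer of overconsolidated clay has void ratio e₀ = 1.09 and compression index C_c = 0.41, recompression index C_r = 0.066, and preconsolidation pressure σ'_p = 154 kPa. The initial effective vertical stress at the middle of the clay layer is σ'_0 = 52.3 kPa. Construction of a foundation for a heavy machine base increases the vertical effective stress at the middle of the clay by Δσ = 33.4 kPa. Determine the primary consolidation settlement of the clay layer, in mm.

S_c ≈ 37.9 mm

Final effective stress: σ'_f = 52.3 + 33.4 = 85.7 kPa.
σ'_f = 85.7 ≤ σ'_p = 154 kPa, so the clay remains overconsolidated and only the recompression index applies:
S_c = C_r·H/(1+e₀)·log₁₀(σ'_f/σ'_0) = 0.066×5.6/2.09×log₁₀(85.7/52.3)
    = 0.17684 × 0.21448 = 0.03793 m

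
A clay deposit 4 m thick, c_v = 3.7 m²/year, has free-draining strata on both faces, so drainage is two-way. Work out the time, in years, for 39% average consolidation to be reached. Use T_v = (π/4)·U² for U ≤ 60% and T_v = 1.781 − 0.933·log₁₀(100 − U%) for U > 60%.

Drainage path length: H_d = H/2 = 2 m (double drainage).
U ≤ 60%: T_v = (π/4)·U² = (π/4)×0.39² = 0.11946.
t = T_v·H_d²/c_v = 0.11946×2²/3.7 = 0.1291 years.

t ≈ 0.129 years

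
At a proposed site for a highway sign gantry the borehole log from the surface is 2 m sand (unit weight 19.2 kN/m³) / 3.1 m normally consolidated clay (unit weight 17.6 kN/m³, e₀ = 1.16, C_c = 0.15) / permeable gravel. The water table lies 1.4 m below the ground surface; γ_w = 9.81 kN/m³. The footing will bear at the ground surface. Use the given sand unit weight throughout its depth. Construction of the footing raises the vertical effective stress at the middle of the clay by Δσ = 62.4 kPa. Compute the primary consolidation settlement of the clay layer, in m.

Mid-depth of clay below the ground surface: z = 2 + 3.1/2 = 3.55 m.
Total vertical stress at mid-clay: σ_v = 19.2×2 + 17.6×1.55 = 65.68 kPa.
Pore pressure: u = 9.81×(3.55 − 1.4) = 21.091 kPa.
Initial effective stress: σ'_0 = σ_v − u = 65.68 − 21.091 = 44.589 kPa.
Final effective stress: σ'_f = σ'_0 + Δσ = 44.589 + 62.4 = 106.99 kPa.
Normally consolidated clay, so the full stress increment lies on the virgin compression line:
S_c = C_c·H/(1+e₀)·log₁₀(σ'_f/σ'_0) = 0.15×3.1/(1+1.16)×log₁₀(106.99/44.589)
    = 0.21528 × 0.38012 = 0.08183 m

S_c ≈ 0.0818 m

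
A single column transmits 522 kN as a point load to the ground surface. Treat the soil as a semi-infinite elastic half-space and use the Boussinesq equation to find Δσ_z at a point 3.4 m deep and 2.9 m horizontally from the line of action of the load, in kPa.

Boussinesq vertical stress below a point load on an elastic half-space:
Δσ_z = 3P/(2πz²) · [1 + (r/z)²]^(−5/2)
r/z = 2.9/3.4 = 0.85294; [1+(r/z)²]^(−5/2) = 0.25495.
Δσ_z = 3×522/(2π×3.4²) × 0.25495 = 21.56 × 0.25495 = 5.497 kPa

Δσ_z ≈ 5.5 kPa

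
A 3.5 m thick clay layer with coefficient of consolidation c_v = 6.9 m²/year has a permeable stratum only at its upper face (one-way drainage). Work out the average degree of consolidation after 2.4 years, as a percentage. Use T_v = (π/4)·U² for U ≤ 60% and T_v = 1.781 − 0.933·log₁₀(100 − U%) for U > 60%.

Drainage path length: H_d = H = 3.5 m (single drainage).
T_v = c_v·t/H_d² = 6.9×2.4/3.5² = 1.3518.
T_v = 1.3518 corresponds to the U > 60% branch:
U = 1 − 10^((1.781 − T_v)/0.933)/100 = 0.9712

U ≈ 97.1 %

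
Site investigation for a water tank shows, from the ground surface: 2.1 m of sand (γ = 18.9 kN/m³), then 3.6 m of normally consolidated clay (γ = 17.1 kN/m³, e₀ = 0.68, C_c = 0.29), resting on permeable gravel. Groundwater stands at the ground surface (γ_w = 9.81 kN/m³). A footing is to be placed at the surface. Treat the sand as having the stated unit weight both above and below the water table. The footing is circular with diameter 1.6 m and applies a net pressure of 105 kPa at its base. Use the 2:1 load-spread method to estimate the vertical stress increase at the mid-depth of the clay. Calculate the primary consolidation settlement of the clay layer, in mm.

S_c ≈ 65.8 mm

Mid-depth of clay below the ground surface: z = 2.1 + 3.6/2 = 3.9 m.
Total vertical stress at mid-clay: σ_v = 18.9×2.1 + 17.1×1.8 = 70.47 kPa.
Pore pressure: u = 9.81×(3.9 − 0) = 38.259 kPa.
Initial effective stress: σ'_0 = σ_v − u = 70.47 − 38.259 = 32.211 kPa.
Stress increase at mid-clay by the 2:1 spreading method:
Δσ ≈ qD²/(D+z)² = 105×1.6²/(1.6+3.9)² = 8.886 kPa
Final effective stress: σ'_f = σ'_0 + Δσ = 32.211 + 8.886 = 41.097 kPa.
Normally consolidated clay, so the full stress increment lies on the virgin compression line:
S_c = C_c·H/(1+e₀)·log₁₀(σ'_f/σ'_0) = 0.29×3.6/(1+0.68)×log₁₀(41.097/32.211)
    = 0.62143 × 0.10581 = 0.06575 m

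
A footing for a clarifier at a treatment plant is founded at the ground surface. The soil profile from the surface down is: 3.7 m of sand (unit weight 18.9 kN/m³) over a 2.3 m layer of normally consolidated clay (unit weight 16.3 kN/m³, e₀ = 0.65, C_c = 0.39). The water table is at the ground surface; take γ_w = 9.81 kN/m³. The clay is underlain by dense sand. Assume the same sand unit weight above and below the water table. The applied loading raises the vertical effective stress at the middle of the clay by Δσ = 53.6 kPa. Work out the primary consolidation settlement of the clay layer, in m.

Mid-depth of clay below the ground surface: z = 3.7 + 2.3/2 = 4.85 m.
Total vertical stress at mid-clay: σ_v = 18.9×3.7 + 16.3×1.15 = 88.675 kPa.
Pore pressure: u = 9.81×(4.85 − 0) = 47.578 kPa.
Initial effective stress: σ'_0 = σ_v − u = 88.675 − 47.578 = 41.097 kPa.
Final effective stress: σ'_f = σ'_0 + Δσ = 41.097 + 53.6 = 94.697 kPa.
Normally consolidated clay, so the full stress increment lies on the virgin compression line:
S_c = C_c·H/(1+e₀)·log₁₀(σ'_f/σ'_0) = 0.39×2.3/(1+0.65)×log₁₀(94.697/41.097)
    = 0.54364 × 0.36253 = 0.1971 m

S_c ≈ 0.197 m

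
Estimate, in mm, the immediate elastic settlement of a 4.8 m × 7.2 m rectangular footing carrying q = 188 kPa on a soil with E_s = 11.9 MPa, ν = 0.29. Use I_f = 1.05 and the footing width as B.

Immediate (elastic) settlement: S_e = q·B·(1−ν²)/E_s · I_f.
E_s = 11.9 MPa = 11900 kPa.
S_e = 188 × 4.8 × (1 − 0.29²) / 11900 × 1.05
    = 188 × 4.8 × 0.9159 / 11900 × 1.05
    = 0.07293 m = 72.93 mm

S_e ≈ 72.9 mm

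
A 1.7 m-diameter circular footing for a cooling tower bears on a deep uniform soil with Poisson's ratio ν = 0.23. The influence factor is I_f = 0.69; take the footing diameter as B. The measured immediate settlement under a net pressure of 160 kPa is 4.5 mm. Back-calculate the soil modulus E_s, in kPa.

E_s ≈ 39500 kPa

S_e = q·B·(1−ν²)/E_s · I_f  ⇒  E_s = q·B·(1−ν²)·I_f / S_e.
E_s = 160 × 1.7 × 0.9471 × 0.69 / 0.0045 = 39500 kPa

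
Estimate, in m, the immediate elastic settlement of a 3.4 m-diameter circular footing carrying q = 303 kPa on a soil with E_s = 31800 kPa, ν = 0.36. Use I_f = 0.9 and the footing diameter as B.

S_e ≈ 0.0254 m

Immediate (elastic) settlement: S_e = q·B·(1−ν²)/E_s · I_f.
S_e = 303 × 3.4 × (1 − 0.36²) / 31800 × 0.9
    = 303 × 3.4 × 0.8704 / 31800 × 0.9
    = 0.02538 m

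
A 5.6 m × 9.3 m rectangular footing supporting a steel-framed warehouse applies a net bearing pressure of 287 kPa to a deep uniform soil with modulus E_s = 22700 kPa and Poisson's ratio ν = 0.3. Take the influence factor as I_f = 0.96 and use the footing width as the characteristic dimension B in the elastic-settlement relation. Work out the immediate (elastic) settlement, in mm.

Immediate (elastic) settlement: S_e = q·B·(1−ν²)/E_s · I_f.
S_e = 287 × 5.6 × (1 − 0.3²) / 22700 × 0.96
    = 287 × 5.6 × 0.91 / 22700 × 0.96
    = 0.06185 m = 61.85 mm

S_e ≈ 61.9 mm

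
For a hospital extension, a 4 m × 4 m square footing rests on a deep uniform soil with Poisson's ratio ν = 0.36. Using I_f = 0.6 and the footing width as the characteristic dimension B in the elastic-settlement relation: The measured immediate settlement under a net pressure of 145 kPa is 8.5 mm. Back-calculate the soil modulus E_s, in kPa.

E_s ≈ 35600 kPa

S_e = q·B·(1−ν²)/E_s · I_f  ⇒  E_s = q·B·(1−ν²)·I_f / S_e.
E_s = 145 × 4 × 0.8704 × 0.6 / 0.0085 = 35640 kPa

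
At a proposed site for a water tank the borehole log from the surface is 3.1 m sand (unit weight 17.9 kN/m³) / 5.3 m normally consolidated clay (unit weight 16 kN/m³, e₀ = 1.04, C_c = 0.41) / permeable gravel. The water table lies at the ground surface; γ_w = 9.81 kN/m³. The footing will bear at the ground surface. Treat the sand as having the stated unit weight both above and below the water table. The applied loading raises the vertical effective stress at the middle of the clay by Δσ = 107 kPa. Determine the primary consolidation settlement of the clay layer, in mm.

S_c ≈ 590 mm

Mid-depth of clay below the ground surface: z = 3.1 + 5.3/2 = 5.75 m.
Total vertical stress at mid-clay: σ_v = 17.9×3.1 + 16×2.65 = 97.89 kPa.
Pore pressure: u = 9.81×(5.75 − 0) = 56.408 kPa.
Initial effective stress: σ'_0 = σ_v − u = 97.89 − 56.408 = 41.482 kPa.
Final effective stress: σ'_f = σ'_0 + Δσ = 41.482 + 107 = 148.48 kPa.
Normally consolidated clay, so the full stress increment lies on the virgin compression line:
S_c = C_c·H/(1+e₀)·log₁₀(σ'_f/σ'_0) = 0.41×5.3/(1+1.04)×log₁₀(148.48/41.482)
    = 1.0652 × 0.55381 = 0.5899 m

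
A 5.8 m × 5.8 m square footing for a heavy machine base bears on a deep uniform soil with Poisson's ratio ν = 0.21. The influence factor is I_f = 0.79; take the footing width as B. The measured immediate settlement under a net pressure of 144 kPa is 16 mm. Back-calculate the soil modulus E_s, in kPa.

E_s ≈ 39400 kPa

S_e = q·B·(1−ν²)/E_s · I_f  ⇒  E_s = q·B·(1−ν²)·I_f / S_e.
E_s = 144 × 5.8 × 0.9559 × 0.79 / 0.016 = 39420 kPa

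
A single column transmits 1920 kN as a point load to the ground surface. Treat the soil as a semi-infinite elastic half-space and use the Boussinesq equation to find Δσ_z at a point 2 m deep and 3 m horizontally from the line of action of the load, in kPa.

Boussinesq vertical stress below a point load on an elastic half-space:
Δσ_z = 3P/(2πz²) · [1 + (r/z)²]^(−5/2)
r/z = 3/2 = 1.5; [1+(r/z)²]^(−5/2) = 0.052516.
Δσ_z = 3×1920/(2π×2²) × 0.052516 = 229.18 × 0.052516 = 12.04 kPa

Δσ_z ≈ 12 kPa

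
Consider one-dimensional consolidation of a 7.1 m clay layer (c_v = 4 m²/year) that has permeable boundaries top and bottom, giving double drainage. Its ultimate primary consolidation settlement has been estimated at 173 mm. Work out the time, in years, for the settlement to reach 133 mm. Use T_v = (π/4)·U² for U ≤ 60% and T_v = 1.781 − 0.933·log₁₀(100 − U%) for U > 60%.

t ≈ 1.6 years

Drainage path length: H_d = H/2 = 3.55 m (double drainage).
U = S(t)/S_ult = 133/173 = 0.7688.
U > 60%: T_v = 1.781 − 0.933·log₁₀(100 − 76.879) = 0.50838.
t = T_v·H_d²/c_v = 0.50838×3.55²/4 = 1.602 years.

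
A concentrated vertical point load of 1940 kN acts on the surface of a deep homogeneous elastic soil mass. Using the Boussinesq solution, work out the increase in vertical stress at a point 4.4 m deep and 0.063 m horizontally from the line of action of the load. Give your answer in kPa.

Boussinesq vertical stress below a point load on an elastic half-space:
Δσ_z = 3P/(2πz²) · [1 + (r/z)²]^(−5/2)
r/z = 0.063/4.4 = 0.014318; [1+(r/z)²]^(−5/2) = 0.99949.
Δσ_z = 3×1940/(2π×4.4²) × 0.99949 = 47.845 × 0.99949 = 47.82 kPa

Δσ_z ≈ 47.8 kPa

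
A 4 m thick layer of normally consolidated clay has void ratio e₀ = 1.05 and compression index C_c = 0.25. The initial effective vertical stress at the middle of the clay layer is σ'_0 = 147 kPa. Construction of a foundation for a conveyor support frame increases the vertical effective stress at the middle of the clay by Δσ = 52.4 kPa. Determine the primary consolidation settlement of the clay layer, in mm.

Final effective stress: σ'_f = σ'_0 + Δσ = 147 + 52.4 = 199.4 kPa.
Normally consolidated clay, so the full stress increment lies on the virgin compression line:
S_c = C_c·H/(1+e₀)·log₁₀(σ'_f/σ'_0) = 0.25×4/(1+1.05)×log₁₀(199.4/147)
    = 0.4878 × 0.13241 = 0.06459 m

S_c ≈ 64.6 mm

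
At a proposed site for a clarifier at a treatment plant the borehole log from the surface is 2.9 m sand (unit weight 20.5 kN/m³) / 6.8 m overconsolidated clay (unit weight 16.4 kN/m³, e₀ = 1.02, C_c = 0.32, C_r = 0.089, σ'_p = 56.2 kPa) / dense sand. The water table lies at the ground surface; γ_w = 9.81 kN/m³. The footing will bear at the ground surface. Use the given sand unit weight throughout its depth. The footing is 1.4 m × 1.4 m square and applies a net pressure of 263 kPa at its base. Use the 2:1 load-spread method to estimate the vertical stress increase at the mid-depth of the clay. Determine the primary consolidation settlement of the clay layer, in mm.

S_c ≈ 53.3 mm

Mid-depth of clay below the ground surface: z = 2.9 + 6.8/2 = 6.3 m.
Total vertical stress at mid-clay: σ_v = 20.5×2.9 + 16.4×3.4 = 115.21 kPa.
Pore pressure: u = 9.81×(6.3 − 0) = 61.803 kPa.
Initial effective stress: σ'_0 = σ_v − u = 115.21 − 61.803 = 53.407 kPa.
Stress increase at mid-clay by the 2:1 spreading method:
Δσ = qBL/((B+z)(L+z)) = 263×1.4×1.4/((1.4+6.3)(1.4+6.3)) = 8.6942 kPa
Final effective stress: σ'_f = 53.407 + 8.6942 = 62.101 kPa.
σ'_f = 62.101 > σ'_p = 56.2 kPa, so the stress path crosses the preconsolidation pressure — recompression up to σ'_p, then virgin compression beyond:
S_c = H/(1+e₀)·[C_r·log₁₀(σ'_p/σ'_0) + C_c·log₁₀(σ'_f/σ'_p)]
    = 6.8/2.02 × [0.089×log₁₀(56.2/53.407) + 0.32×log₁₀(62.101/56.2)]
    = 3.3663 × [0.0019703 + 0.013876] = 0.05334 m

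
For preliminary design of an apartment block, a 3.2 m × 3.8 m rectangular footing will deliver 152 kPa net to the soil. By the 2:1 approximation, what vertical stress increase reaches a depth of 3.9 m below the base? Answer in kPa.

By the 2:1 method the load spreads at 1 horizontal : 2 vertical, so at depth z the loaded area has grown by z in each plan dimension:
Δσ = qBL/((B+z)(L+z)) = 152×3.2×3.8/((3.2+3.9)(3.8+3.9)) = 33.809 kPa

Δσ_z ≈ 33.8 kPa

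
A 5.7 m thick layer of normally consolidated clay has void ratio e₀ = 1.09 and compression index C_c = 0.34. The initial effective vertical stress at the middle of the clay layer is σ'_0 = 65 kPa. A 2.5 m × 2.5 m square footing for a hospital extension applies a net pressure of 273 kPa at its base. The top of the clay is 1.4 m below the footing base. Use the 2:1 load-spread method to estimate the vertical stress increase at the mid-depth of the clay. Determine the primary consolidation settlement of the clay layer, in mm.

S_c ≈ 183 mm

Mid-depth of clay below the footing base: z = 1.4 + 5.7/2 = 4.25 m.
Stress increase at mid-clay by the 2:1 spreading method:
Δσ = qBL/((B+z)(L+z)) = 273×2.5×2.5/((2.5+4.25)(2.5+4.25)) = 37.449 kPa
Final effective stress: σ'_f = σ'_0 + Δσ = 65 + 37.449 = 102.45 kPa.
Normally consolidated clay, so the full stress increment lies on the virgin compression line:
S_c = C_c·H/(1+e₀)·log₁₀(σ'_f/σ'_0) = 0.34×5.7/(1+1.09)×log₁₀(102.45/65)
    = 0.92727 × 0.1976 = 0.1832 m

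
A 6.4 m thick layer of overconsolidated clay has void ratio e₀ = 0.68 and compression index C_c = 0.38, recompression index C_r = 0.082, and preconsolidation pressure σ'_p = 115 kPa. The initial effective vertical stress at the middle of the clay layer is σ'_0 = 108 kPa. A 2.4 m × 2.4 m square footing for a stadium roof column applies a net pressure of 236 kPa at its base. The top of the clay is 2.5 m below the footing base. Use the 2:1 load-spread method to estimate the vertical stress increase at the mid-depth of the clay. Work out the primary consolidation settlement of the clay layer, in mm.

S_c ≈ 79.4 mm

Mid-depth of clay below the footing base: z = 2.5 + 6.4/2 = 5.7 m.
Stress increase at mid-clay by the 2:1 spreading method:
Δσ = qBL/((B+z)(L+z)) = 236×2.4×2.4/((2.4+5.7)(2.4+5.7)) = 20.719 kPa
Final effective stress: σ'_f = 108 + 20.719 = 128.72 kPa.
σ'_f = 128.72 > σ'_p = 115 kPa, so the stress path crosses the preconsolidation pressure — recompression up to σ'_p, then virgin compression beyond:
S_c = H/(1+e₀)·[C_r·log₁₀(σ'_p/σ'_0) + C_c·log₁₀(σ'_f/σ'_p)]
    = 6.4/1.68 × [0.082×log₁₀(115/108) + 0.38×log₁₀(128.72/115)]
    = 3.8095 × [0.0022365 + 0.0186] = 0.07938 m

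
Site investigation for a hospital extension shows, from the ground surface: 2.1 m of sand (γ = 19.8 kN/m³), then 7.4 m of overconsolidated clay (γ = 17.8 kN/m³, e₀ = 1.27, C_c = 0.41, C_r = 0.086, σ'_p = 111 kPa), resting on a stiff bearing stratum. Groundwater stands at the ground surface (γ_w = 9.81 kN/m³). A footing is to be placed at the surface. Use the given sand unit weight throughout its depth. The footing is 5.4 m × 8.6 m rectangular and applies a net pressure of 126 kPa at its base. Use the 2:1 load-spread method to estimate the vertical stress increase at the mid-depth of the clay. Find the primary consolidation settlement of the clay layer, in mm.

Mid-depth of clay below the ground surface: z = 2.1 + 7.4/2 = 5.8 m.
Total vertical stress at mid-clay: σ_v = 19.8×2.1 + 17.8×3.7 = 107.44 kPa.
Pore pressure: u = 9.81×(5.8 − 0) = 56.898 kPa.
Initial effective stress: σ'_0 = σ_v − u = 107.44 − 56.898 = 50.542 kPa.
Stress increase at mid-clay by the 2:1 spreading method:
Δσ = qBL/((B+z)(L+z)) = 126×5.4×8.6/((5.4+5.8)(8.6+5.8)) = 36.281 kPa
Final effective stress: σ'_f = 50.542 + 36.281 = 86.823 kPa.
σ'_f = 86.823 ≤ σ'_p = 111 kPa, so the clay remains overconsolidated and only the recompression index applies:
S_c = C_r·H/(1+e₀)·log₁₀(σ'_f/σ'_0) = 0.086×7.4/2.27×log₁₀(86.823/50.542)
    = 0.28035 × 0.23498 = 0.06588 m

S_c ≈ 65.9 mm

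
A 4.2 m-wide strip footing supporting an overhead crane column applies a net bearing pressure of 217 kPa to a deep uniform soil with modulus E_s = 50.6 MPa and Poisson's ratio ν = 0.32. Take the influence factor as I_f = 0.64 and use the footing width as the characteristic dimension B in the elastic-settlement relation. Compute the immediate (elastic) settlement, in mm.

Immediate (elastic) settlement: S_e = q·B·(1−ν²)/E_s · I_f.
E_s = 50.6 MPa = 50600 kPa.
S_e = 217 × 4.2 × (1 − 0.32²) / 50600 × 0.64
    = 217 × 4.2 × 0.8976 / 50600 × 0.64
    = 0.01035 m = 10.35 mm

S_e ≈ 10.3 mm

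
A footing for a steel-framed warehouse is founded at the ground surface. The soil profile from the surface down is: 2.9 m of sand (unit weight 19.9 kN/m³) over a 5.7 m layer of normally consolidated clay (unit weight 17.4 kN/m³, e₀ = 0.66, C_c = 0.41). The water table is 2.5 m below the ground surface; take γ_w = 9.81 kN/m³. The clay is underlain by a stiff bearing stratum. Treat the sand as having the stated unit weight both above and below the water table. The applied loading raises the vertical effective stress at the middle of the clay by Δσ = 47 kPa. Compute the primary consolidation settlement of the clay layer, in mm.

Mid-depth of clay below the ground surface: z = 2.9 + 5.7/2 = 5.75 m.
Total vertical stress at mid-clay: σ_v = 19.9×2.9 + 17.4×2.85 = 107.3 kPa.
Pore pressure: u = 9.81×(5.75 − 2.5) = 31.883 kPa.
Initial effective stress: σ'_0 = σ_v − u = 107.3 − 31.883 = 75.417 kPa.
Final effective stress: σ'_f = σ'_0 + Δσ = 75.417 + 47 = 122.42 kPa.
Normally consolidated clay, so the full stress increment lies on the virgin compression line:
S_c = C_c·H/(1+e₀)·log₁₀(σ'_f/σ'_0) = 0.41×5.7/(1+0.66)×log₁₀(122.42/75.417)
    = 1.4078 × 0.21038 = 0.2962 m

S_c ≈ 296 mm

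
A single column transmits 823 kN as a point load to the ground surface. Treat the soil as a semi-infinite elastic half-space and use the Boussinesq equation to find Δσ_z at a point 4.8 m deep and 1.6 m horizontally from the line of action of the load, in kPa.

Boussinesq vertical stress below a point load on an elastic half-space:
Δσ_z = 3P/(2πz²) · [1 + (r/z)²]^(−5/2)
r/z = 1.6/4.8 = 0.33333; [1+(r/z)²]^(−5/2) = 0.76843.
Δσ_z = 3×823/(2π×4.8²) × 0.76843 = 17.055 × 0.76843 = 13.11 kPa

Δσ_z ≈ 13.1 kPa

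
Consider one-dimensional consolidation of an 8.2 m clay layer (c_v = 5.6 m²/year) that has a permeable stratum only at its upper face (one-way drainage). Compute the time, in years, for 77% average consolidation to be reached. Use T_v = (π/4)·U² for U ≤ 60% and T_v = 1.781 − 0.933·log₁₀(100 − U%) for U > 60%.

t ≈ 6.13 years

Drainage path length: H_d = H = 8.2 m (single drainage).
U > 60%: T_v = 1.781 − 0.933·log₁₀(100 − 77) = 0.51051.
t = T_v·H_d²/c_v = 0.51051×8.2²/5.6 = 6.13 years.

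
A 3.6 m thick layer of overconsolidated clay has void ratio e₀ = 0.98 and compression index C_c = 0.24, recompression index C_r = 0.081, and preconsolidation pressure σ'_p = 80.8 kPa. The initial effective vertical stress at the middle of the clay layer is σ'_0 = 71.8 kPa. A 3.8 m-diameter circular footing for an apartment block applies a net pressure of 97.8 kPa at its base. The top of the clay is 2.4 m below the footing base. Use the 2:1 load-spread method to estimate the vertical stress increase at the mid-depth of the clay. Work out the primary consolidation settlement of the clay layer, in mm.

S_c ≈ 36 mm

Mid-depth of clay below the footing base: z = 2.4 + 3.6/2 = 4.2 m.
Stress increase at mid-clay by the 2:1 spreading method:
Δσ ≈ qD²/(D+z)² = 97.8×3.8²/(3.8+4.2)² = 22.066 kPa
Final effective stress: σ'_f = 71.8 + 22.066 = 93.866 kPa.
σ'_f = 93.866 > σ'_p = 80.8 kPa, so the stress path crosses the preconsolidation pressure — recompression up to σ'_p, then virgin compression beyond:
S_c = H/(1+e₀)·[C_r·log₁₀(σ'_p/σ'_0) + C_c·log₁₀(σ'_f/σ'_p)]
    = 3.6/1.98 × [0.081×log₁₀(80.8/71.8) + 0.24×log₁₀(93.866/80.8)]
    = 1.8182 × [0.0041542 + 0.015623] = 0.03596 m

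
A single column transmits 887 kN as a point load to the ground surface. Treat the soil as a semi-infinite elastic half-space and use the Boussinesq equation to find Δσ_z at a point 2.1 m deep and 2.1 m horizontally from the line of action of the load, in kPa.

Boussinesq vertical stress below a point load on an elastic half-space:
Δσ_z = 3P/(2πz²) · [1 + (r/z)²]^(−5/2)
r/z = 2.1/2.1 = 1; [1+(r/z)²]^(−5/2) = 0.17678.
Δσ_z = 3×887/(2π×2.1²) × 0.17678 = 96.034 × 0.17678 = 16.98 kPa

Δσ_z ≈ 17 kPa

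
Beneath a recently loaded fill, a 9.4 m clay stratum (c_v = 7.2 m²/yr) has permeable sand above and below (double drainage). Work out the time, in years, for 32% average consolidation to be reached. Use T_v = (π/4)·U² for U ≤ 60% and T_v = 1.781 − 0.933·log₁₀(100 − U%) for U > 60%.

Drainage path length: H_d = H/2 = 4.7 m (double drainage).
U ≤ 60%: T_v = (π/4)·U² = (π/4)×0.32² = 0.080425.
t = T_v·H_d²/c_v = 0.080425×4.7²/7.2 = 0.2467 years.

t ≈ 0.247 years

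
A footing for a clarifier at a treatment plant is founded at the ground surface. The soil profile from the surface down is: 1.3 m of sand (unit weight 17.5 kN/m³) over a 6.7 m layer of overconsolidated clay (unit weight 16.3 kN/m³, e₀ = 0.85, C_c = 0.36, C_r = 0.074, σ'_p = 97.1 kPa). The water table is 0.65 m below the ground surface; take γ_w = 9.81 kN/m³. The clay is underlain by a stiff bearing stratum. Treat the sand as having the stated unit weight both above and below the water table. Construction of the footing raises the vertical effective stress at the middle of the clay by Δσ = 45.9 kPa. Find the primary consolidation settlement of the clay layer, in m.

S_c ≈ 0.092 m

Mid-depth of clay below the ground surface: z = 1.3 + 6.7/2 = 4.65 m.
Total vertical stress at mid-clay: σ_v = 17.5×1.3 + 16.3×3.35 = 77.355 kPa.
Pore pressure: u = 9.81×(4.65 − 0.65) = 39.24 kPa.
Initial effective stress: σ'_0 = σ_v − u = 77.355 − 39.24 = 38.115 kPa.
Final effective stress: σ'_f = 38.115 + 45.9 = 84.015 kPa.
σ'_f = 84.015 ≤ σ'_p = 97.1 kPa, so the clay remains overconsolidated and only the recompression index applies:
S_c = C_r·H/(1+e₀)·log₁₀(σ'_f/σ'_0) = 0.074×6.7/1.85×log₁₀(84.015/38.115)
    = 0.268 × 0.34326 = 0.09199 m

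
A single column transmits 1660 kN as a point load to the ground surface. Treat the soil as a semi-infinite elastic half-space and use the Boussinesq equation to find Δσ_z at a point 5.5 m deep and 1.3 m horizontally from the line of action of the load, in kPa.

Boussinesq vertical stress below a point load on an elastic half-space:
Δσ_z = 3P/(2πz²) · [1 + (r/z)²]^(−5/2)
r/z = 1.3/5.5 = 0.23636; [1+(r/z)²]^(−5/2) = 0.87292.
Δσ_z = 3×1660/(2π×5.5²) × 0.87292 = 26.201 × 0.87292 = 22.87 kPa

Δσ_z ≈ 22.9 kPa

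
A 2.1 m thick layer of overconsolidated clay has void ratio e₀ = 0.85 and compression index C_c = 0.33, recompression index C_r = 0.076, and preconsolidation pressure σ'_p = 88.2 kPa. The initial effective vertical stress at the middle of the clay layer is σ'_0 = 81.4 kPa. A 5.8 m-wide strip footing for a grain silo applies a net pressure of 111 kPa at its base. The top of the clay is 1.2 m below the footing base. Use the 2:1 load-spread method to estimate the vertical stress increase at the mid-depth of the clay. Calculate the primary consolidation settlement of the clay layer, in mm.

S_c ≈ 101 mm

Mid-depth of clay below the footing base: z = 1.2 + 2.1/2 = 2.25 m.
Stress increase at mid-clay by the 2:1 spreading method:
Δσ = qB/(B+z) = 111×5.8/(5.8+2.25) = 79.975 kPa
Final effective stress: σ'_f = 81.4 + 79.975 = 161.38 kPa.
σ'_f = 161.38 > σ'_p = 88.2 kPa, so the stress path crosses the preconsolidation pressure — recompression up to σ'_p, then virgin compression beyond:
S_c = H/(1+e₀)·[C_r·log₁₀(σ'_p/σ'_0) + C_c·log₁₀(σ'_f/σ'_p)]
    = 2.1/1.85 × [0.076×log₁₀(88.2/81.4) + 0.33×log₁₀(161.38/88.2)]
    = 1.1351 × [0.0026482 + 0.086586] = 0.1013 m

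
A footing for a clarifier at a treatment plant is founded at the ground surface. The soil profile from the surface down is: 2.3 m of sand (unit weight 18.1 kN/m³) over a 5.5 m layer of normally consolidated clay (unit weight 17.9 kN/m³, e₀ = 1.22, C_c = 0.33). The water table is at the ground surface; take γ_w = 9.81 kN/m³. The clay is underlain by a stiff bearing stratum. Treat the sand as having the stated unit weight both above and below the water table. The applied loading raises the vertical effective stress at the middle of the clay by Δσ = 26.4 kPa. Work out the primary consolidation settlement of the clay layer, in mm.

Mid-depth of clay below the ground surface: z = 2.3 + 5.5/2 = 5.05 m.
Total vertical stress at mid-clay: σ_v = 18.1×2.3 + 17.9×2.75 = 90.855 kPa.
Pore pressure: u = 9.81×(5.05 − 0) = 49.541 kPa.
Initial effective stress: σ'_0 = σ_v − u = 90.855 − 49.541 = 41.314 kPa.
Final effective stress: σ'_f = σ'_0 + Δσ = 41.314 + 26.4 = 67.714 kPa.
Normally consolidated clay, so the full stress increment lies on the virgin compression line:
S_c = C_c·H/(1+e₀)·log₁₀(σ'_f/σ'_0) = 0.33×5.5/(1+1.22)×log₁₀(67.714/41.314)
    = 0.81757 × 0.21458 = 0.1754 m

S_c ≈ 175 mm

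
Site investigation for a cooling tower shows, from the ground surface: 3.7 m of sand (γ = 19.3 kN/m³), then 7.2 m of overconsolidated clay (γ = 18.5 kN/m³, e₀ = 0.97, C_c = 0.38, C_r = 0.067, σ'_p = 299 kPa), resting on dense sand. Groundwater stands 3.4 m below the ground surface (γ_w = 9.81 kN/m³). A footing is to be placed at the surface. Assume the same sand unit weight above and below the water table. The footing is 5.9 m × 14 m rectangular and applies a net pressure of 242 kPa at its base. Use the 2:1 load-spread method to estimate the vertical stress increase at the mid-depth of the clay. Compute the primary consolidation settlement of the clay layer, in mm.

Mid-depth of clay below the ground surface: z = 3.7 + 7.2/2 = 7.3 m.
Total vertical stress at mid-clay: σ_v = 19.3×3.7 + 18.5×3.6 = 138.01 kPa.
Pore pressure: u = 9.81×(7.3 − 3.4) = 38.259 kPa.
Initial effective stress: σ'_0 = σ_v − u = 138.01 − 38.259 = 99.751 kPa.
Stress increase at mid-clay by the 2:1 spreading method:
Δσ = qBL/((B+z)(L+z)) = 242×5.9×14/((5.9+7.3)(14+7.3)) = 71.095 kPa
Final effective stress: σ'_f = 99.751 + 71.095 = 170.85 kPa.
σ'_f = 170.85 ≤ σ'_p = 299 kPa, so the clay remains overconsolidated and only the recompression index applies:
S_c = C_r·H/(1+e₀)·log₁₀(σ'_f/σ'_0) = 0.067×7.2/1.97×log₁₀(170.85/99.751)
    = 0.24487 × 0.2337 = 0.05723 m

S_c ≈ 57.2 mm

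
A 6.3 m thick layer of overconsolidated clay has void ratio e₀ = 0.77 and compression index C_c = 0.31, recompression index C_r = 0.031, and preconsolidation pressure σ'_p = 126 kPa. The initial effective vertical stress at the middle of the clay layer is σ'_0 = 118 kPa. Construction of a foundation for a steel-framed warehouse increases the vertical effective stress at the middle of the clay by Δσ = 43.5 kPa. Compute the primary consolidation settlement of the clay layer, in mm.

Final effective stress: σ'_f = 118 + 43.5 = 161.5 kPa.
σ'_f = 161.5 > σ'_p = 126 kPa, so the stress path crosses the preconsolidation pressure — recompression up to σ'_p, then virgin compression beyond:
S_c = H/(1+e₀)·[C_r·log₁₀(σ'_p/σ'_0) + C_c·log₁₀(σ'_f/σ'_p)]
    = 6.3/1.77 × [0.031×log₁₀(126/118) + 0.31×log₁₀(161.5/126)]
    = 3.5593 × [0.00088314 + 0.033419] = 0.1221 m

S_c ≈ 122 mm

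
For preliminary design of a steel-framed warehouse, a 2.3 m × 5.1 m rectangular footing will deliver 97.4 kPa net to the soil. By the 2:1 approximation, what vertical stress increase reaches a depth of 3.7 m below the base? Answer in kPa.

By the 2:1 method the load spreads at 1 horizontal : 2 vertical, so at depth z the loaded area has grown by z in each plan dimension:
Δσ = qBL/((B+z)(L+z)) = 97.4×2.3×5.1/((2.3+3.7)(5.1+3.7)) = 21.638 kPa

Δσ_z ≈ 21.6 kPa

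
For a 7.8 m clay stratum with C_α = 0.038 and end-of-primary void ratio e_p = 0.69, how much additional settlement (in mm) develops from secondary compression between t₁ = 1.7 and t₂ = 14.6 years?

Secondary compression: S_s = C_α·H/(1+e_p)·log₁₀(t₂/t₁)
S_s = 0.038×7.8/(1+0.69)×log₁₀(14.6/1.7)
    = 0.1754 × 0.9339 = 0.1638 m

S_s ≈ 164 mm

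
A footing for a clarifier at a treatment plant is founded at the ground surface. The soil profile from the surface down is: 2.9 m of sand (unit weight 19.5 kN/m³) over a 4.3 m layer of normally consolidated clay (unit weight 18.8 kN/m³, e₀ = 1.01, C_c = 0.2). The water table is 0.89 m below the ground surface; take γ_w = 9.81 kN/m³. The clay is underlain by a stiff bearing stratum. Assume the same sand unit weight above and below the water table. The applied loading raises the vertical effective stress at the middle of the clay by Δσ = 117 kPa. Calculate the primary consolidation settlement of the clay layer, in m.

S_c ≈ 0.209 m

Mid-depth of clay below the ground surface: z = 2.9 + 4.3/2 = 5.05 m.
Total vertical stress at mid-clay: σ_v = 19.5×2.9 + 18.8×2.15 = 96.97 kPa.
Pore pressure: u = 9.81×(5.05 − 0.89) = 40.81 kPa.
Initial effective stress: σ'_0 = σ_v − u = 96.97 − 40.81 = 56.16 kPa.
Final effective stress: σ'_f = σ'_0 + Δσ = 56.16 + 117 = 173.16 kPa.
Normally consolidated clay, so the full stress increment lies on the virgin compression line:
S_c = C_c·H/(1+e₀)·log₁₀(σ'_f/σ'_0) = 0.2×4.3/(1+1.01)×log₁₀(173.16/56.16)
    = 0.42786 × 0.48902 = 0.2092 m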